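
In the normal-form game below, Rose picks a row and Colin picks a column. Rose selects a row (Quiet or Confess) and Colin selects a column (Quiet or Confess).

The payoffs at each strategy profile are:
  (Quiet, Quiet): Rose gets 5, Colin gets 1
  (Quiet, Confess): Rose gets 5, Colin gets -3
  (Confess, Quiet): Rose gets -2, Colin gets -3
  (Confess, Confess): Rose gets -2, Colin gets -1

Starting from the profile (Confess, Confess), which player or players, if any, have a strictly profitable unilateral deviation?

Rose at (Confess, Confess) earns -2; deviating to Quiet yields 5 — a strict improvement.
Colin earns -1; deviating to Quiet yields -3 — not better.
Only Rose has a strictly profitable deviation.

Rose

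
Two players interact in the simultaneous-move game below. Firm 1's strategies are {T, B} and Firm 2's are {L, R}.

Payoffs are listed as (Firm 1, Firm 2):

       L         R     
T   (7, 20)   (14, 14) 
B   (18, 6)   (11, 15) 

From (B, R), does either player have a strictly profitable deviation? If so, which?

Firm 1 at (B, R) earns 11; deviating to T yields 14 — a strict improvement.
Firm 2 earns 15; deviating to L yields 6 — not better.
Only Firm 1 has a strictly profitable deviation.

Firm 1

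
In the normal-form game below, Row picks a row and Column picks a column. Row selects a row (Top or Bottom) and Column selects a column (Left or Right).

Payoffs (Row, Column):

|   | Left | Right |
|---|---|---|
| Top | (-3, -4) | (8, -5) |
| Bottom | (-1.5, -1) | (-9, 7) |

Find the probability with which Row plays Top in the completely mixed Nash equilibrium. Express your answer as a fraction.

8/9

Let r be the probability that Row plays Top. In a completely mixed equilibrium, Column must be indifferent between Left and Right.
Column's expected payoff from Left is −4r − (1−r); from Right it is −5r + 7(1−r).
Setting these equal: −3r − 1 = −12r + 7, so r = 8/9.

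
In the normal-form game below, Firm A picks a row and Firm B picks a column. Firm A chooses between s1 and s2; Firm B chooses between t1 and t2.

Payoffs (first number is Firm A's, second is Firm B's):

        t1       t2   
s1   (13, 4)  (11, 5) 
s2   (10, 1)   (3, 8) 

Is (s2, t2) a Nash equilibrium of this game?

No

At (s2, t2), Firm A earns 3; switching to s1 would give 11, so Firm A would deviate.
Firm B earns 8; switching to t1 would give 1, so Firm B has no profitable deviation.
Since at least one player can profitably deviate, this is not a Nash equilibrium.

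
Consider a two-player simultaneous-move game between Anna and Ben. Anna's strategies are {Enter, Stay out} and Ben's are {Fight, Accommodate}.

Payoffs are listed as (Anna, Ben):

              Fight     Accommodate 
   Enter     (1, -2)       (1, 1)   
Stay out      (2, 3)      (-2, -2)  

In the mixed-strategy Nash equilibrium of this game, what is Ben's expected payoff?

-1/8

First find x, the probability Anna plays Enter, from Ben's indifference between Fight and Accommodate: −2x + 3(1−x) = x − 2(1−x), giving x = 5/8.
Since Ben is indifferent in equilibrium, Ben's expected payoff equals the payoff from either column against (5/8, 3/8). Using Fight: −2(5/8) + 3(3/8) = -1/8.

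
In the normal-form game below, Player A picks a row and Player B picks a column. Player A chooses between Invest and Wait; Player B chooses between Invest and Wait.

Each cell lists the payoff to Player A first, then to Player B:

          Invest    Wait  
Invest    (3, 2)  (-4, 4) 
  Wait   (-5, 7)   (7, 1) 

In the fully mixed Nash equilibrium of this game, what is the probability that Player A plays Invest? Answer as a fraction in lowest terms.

Let x be the probability that Player A plays Invest. In a completely mixed equilibrium, Player B must be indifferent between Invest and Wait.
Player B's expected payoff from Invest is 2x + 7(1−x); from Wait it is 4x + (1−x).
Setting these equal: −5x + 7 = 3x + 1, so x = 3/4.

3/4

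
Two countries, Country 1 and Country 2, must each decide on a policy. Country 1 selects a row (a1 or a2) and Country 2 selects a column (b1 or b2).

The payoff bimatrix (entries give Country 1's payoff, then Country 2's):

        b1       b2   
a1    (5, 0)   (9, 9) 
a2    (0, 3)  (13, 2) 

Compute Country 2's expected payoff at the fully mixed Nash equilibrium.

First find p, the probability Country 1 plays a1, from Country 2's indifference between b1 and b2: 3(1−p) = 9p + 2(1−p), giving p = 1/10.
Since Country 2 is indifferent in equilibrium, Country 2's expected payoff equals the payoff from either column against (1/10, 9/10). Using b1: 3(9/10) = 27/10.

27/10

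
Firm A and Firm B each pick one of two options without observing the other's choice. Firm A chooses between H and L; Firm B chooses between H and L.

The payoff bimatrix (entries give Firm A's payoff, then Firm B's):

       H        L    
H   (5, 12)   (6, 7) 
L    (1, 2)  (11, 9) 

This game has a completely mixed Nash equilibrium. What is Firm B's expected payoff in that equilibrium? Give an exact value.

First find x, the probability Firm A plays H, from Firm B's indifference between H and L: 12x + 2(1−x) = 7x + 9(1−x), giving x = 7/12.
Since Firm B is indifferent in equilibrium, Firm B's expected payoff equals the payoff from either column against (7/12, 5/12). Using H: 12(7/12) + 2(5/12) = 47/6.

47/6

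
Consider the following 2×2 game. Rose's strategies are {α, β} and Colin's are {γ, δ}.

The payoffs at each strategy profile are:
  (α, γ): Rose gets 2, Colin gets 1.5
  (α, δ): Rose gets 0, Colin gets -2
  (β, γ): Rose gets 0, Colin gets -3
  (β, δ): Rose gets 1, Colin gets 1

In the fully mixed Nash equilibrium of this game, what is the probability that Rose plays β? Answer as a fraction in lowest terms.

Let r be the probability that Rose plays α. In a completely mixed equilibrium, Colin must be indifferent between γ and δ.
Colin's expected payoff from γ is 1.5r − 3(1−r); from δ it is −2r + (1−r).
Setting these equal: 4.5r − 3 = −3r + 1, so r = 8/15.
Therefore Rose plays β with probability 1 − 8/15 = 7/15.

7/15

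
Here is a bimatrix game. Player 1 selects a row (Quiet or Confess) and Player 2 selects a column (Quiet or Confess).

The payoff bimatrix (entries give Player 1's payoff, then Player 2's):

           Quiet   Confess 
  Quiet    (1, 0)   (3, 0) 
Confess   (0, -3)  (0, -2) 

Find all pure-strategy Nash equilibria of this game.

(Quiet, Quiet): Player 1 gets 1 ≥ 0 from Confess, and Player 2 gets 0 ≥ 0 from Confess — Nash equilibrium.
(Quiet, Confess): Player 1 gets 3 ≥ 0 from Confess, and Player 2 gets 0 ≥ 0 from Quiet — Nash equilibrium.
(Confess, Quiet): Player 1 prefers Quiet (1 > 0); Player 2 prefers Confess (-2 > -3) — not an equilibrium.
(Confess, Confess): Player 1 prefers Quiet (3 > 0) — not an equilibrium.

(Quiet, Quiet) and (Quiet, Confess)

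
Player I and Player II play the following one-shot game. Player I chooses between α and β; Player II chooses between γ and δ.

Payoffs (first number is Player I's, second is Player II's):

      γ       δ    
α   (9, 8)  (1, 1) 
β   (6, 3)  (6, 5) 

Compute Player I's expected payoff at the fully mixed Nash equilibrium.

6

First find q, the probability Player II plays γ, from Player I's indifference between α and β: 9q + (1−q) = 6q + 6(1−q), giving q = 5/8.
Since Player I is indifferent in equilibrium, Player I's expected payoff equals the payoff from either row against (5/8, 3/8). Using α: 9(5/8) + (3/8) = 6.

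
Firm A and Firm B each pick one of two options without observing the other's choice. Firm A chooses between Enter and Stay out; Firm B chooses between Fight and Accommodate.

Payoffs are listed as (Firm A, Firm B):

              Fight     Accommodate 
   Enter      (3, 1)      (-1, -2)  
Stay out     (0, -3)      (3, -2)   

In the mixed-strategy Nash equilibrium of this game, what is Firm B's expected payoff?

-2

First find x, the probability Firm A plays Enter, from Firm B's indifference between Fight and Accommodate: x − 3(1−x) = −2x − 2(1−x), giving x = 1/4.
Since Firm B is indifferent in equilibrium, Firm B's expected payoff equals the payoff from either column against (1/4, 3/4). Using Fight: (1/4) − 3(3/4) = -2.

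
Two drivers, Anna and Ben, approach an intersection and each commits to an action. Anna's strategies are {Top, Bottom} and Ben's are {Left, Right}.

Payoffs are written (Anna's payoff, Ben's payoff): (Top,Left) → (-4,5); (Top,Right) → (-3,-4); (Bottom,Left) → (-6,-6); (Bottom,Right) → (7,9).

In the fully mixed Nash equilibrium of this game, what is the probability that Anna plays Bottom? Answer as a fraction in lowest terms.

3/8

Let p be the probability that Anna plays Top. In a completely mixed equilibrium, Ben must be indifferent between Left and Right.
Ben's expected payoff from Left is 5p − 6(1−p); from Right it is −4p + 9(1−p).
Setting these equal: 11p − 6 = −13p + 9, so p = 5/8.
Therefore Anna plays Bottom with probability 1 − 5/8 = 3/8.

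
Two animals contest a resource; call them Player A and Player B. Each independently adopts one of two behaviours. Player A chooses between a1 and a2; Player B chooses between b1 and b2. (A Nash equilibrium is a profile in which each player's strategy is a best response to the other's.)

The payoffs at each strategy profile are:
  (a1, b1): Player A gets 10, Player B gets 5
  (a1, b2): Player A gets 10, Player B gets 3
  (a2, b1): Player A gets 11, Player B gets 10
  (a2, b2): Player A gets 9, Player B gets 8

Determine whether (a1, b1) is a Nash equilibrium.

At (a1, b1), Player A earns 10; switching to a2 would give 11, so Player A would deviate.
Player B earns 5; switching to b2 would give 3, so Player B has no profitable deviation.
Since at least one player can profitably deviate, this is not a Nash equilibrium.

No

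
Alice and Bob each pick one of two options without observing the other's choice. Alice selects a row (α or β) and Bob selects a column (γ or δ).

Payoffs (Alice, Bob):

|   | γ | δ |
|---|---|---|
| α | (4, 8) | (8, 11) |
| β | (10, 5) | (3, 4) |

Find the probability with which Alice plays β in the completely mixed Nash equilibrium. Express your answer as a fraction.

3/4

Let x be the probability that Alice plays α. In a completely mixed equilibrium, Bob must be indifferent between γ and δ.
Bob's expected payoff from γ is 8x + 5(1−x); from δ it is 11x + 4(1−x).
Setting these equal: 3x + 5 = 7x + 4, so x = 1/4.
Therefore Alice plays β with probability 1 − 1/4 = 3/4.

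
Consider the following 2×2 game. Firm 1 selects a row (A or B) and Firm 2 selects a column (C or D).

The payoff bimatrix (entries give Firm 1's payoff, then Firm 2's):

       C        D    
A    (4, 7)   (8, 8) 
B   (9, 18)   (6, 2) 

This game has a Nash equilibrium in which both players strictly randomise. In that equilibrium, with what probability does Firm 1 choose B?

1/17

Let r be the probability that Firm 1 plays A. In a completely mixed equilibrium, Firm 2 must be indifferent between C and D.
Firm 2's expected payoff from C is 7r + 18(1−r); from D it is 8r + 2(1−r).
Setting these equal: −11r + 18 = 6r + 2, so r = 16/17.
Therefore Firm 1 plays B with probability 1 − 16/17 = 1/17.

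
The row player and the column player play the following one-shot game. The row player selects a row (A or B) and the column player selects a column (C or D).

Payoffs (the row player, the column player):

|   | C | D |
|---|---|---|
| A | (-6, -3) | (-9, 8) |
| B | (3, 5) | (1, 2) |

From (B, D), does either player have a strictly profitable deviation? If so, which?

The row player at (B, D) earns 1; deviating to A yields -9 — not better.
The column player earns 2; deviating to C yields 5 — a strict improvement.
Only the column player has a strictly profitable deviation.

The column player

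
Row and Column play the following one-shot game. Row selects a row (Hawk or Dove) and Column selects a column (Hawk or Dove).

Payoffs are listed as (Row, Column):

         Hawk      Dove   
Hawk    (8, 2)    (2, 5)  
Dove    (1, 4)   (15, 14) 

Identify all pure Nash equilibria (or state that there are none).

(Hawk, Hawk): Column prefers Dove (5 > 2) — not an equilibrium.
(Hawk, Dove): Row prefers Dove (15 > 2) — not an equilibrium.
(Dove, Hawk): Row prefers Hawk (8 > 1); Column prefers Dove (14 > 4) — not an equilibrium.
(Dove, Dove): Row gets 15 ≥ 2 from Hawk, and Column gets 14 ≥ 4 from Hawk — Nash equilibrium.

(Dove, Dove)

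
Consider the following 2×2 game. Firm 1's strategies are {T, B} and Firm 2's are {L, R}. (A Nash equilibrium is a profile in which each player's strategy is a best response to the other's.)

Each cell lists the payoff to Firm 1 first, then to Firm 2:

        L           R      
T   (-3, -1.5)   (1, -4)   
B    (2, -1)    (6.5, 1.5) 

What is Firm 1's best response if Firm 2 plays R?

Against R, Firm 1 earns 1 from T and 6.5 from B.
So B is the best response.

B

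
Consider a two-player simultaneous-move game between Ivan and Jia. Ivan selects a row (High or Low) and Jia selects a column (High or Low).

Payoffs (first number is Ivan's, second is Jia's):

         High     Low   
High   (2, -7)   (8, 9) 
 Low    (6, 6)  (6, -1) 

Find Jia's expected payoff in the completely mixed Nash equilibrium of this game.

47/23

First find p, the probability Ivan plays High, from Jia's indifference between High and Low: −7p + 6(1−p) = 9p − (1−p), giving p = 7/23.
Since Jia is indifferent in equilibrium, Jia's expected payoff equals the payoff from either column against (7/23, 16/23). Using High: −7(7/23) + 6(16/23) = 47/23.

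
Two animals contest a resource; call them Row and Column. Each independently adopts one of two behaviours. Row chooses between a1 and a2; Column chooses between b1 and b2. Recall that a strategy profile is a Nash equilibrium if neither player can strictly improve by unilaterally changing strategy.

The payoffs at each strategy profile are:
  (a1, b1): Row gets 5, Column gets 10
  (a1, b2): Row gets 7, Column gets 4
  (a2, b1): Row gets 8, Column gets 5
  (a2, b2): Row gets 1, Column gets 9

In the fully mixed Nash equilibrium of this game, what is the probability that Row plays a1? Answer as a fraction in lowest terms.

2/5

Let p be the probability that Row plays a1. In a completely mixed equilibrium, Column must be indifferent between b1 and b2.
Column's expected payoff from b1 is 10p + 5(1−p); from b2 it is 4p + 9(1−p).
Setting these equal: 5p + 5 = −5p + 9, so p = 2/5.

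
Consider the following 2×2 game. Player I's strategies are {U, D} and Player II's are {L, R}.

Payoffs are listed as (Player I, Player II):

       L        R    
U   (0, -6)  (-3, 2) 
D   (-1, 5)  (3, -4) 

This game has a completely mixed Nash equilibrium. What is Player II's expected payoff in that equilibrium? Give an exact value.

First find p, the probability Player I plays U, from Player II's indifference between L and R: −6p + 5(1−p) = 2p − 4(1−p), giving p = 9/17.
Since Player II is indifferent in equilibrium, Player II's expected payoff equals the payoff from either column against (9/17, 8/17). Using L: −6(9/17) + 5(8/17) = -14/17.

-14/17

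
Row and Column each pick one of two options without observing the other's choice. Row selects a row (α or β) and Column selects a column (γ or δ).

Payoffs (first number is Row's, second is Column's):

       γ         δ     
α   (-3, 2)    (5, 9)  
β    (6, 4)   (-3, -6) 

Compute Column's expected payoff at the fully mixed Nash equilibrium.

48/17

First find x, the probability Row plays α, from Column's indifference between γ and δ: 2x + 4(1−x) = 9x − 6(1−x), giving x = 10/17.
Since Column is indifferent in equilibrium, Column's expected payoff equals the payoff from either column against (10/17, 7/17). Using γ: 2(10/17) + 4(7/17) = 48/17.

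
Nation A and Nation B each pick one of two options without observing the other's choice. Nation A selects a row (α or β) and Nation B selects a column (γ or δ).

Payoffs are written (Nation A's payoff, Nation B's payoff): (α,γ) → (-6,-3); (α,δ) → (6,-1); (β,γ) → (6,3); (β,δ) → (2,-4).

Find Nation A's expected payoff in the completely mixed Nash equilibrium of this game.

First find q, the probability Nation B plays γ, from Nation A's indifference between α and β: −6q + 6(1−q) = 6q + 2(1−q), giving q = 1/4.
Since Nation A is indifferent in equilibrium, Nation A's expected payoff equals the payoff from either row against (1/4, 3/4). Using α: −6(1/4) + 6(3/4) = 3.

3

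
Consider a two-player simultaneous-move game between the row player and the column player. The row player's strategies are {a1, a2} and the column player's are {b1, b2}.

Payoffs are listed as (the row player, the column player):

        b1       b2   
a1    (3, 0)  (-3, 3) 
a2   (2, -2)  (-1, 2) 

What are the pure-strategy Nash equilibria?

(a2, b2)

(a1, b1): the column player prefers b2 (3 > 0) — not an equilibrium.
(a1, b2): the row player prefers a2 (-1 > -3) — not an equilibrium.
(a2, b1): the row player prefers a1 (3 > 2); the column player prefers b2 (2 > -2) — not an equilibrium.
(a2, b2): the row player gets -1 ≥ -3 from a1, and the column player gets 2 ≥ -2 from b1 — Nash equilibrium.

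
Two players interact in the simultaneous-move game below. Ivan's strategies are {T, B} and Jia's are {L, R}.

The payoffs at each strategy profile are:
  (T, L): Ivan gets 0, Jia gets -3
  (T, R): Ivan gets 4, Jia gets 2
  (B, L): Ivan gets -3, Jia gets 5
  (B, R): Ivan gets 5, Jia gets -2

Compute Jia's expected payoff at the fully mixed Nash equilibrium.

First find x, the probability Ivan plays T, from Jia's indifference between L and R: −3x + 5(1−x) = 2x − 2(1−x), giving x = 7/12.
Since Jia is indifferent in equilibrium, Jia's expected payoff equals the payoff from either column against (7/12, 5/12). Using L: −3(7/12) + 5(5/12) = 1/3.

1/3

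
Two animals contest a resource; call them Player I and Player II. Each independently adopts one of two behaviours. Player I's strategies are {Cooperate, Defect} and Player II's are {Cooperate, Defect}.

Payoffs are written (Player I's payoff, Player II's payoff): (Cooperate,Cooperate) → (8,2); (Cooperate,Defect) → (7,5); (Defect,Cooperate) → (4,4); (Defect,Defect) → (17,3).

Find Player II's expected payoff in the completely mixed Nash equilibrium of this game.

First find p, the probability Player I plays Cooperate, from Player II's indifference between Cooperate and Defect: 2p + 4(1−p) = 5p + 3(1−p), giving p = 1/4.
Since Player II is indifferent in equilibrium, Player II's expected payoff equals the payoff from either column against (1/4, 3/4). Using Cooperate: 2(1/4) + 4(3/4) = 7/2.

7/2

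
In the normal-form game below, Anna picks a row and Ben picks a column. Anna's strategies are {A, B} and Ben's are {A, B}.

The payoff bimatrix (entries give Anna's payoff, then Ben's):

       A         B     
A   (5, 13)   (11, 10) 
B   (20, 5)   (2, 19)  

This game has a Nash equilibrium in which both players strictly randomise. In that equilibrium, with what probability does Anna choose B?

Let p be the probability that Anna plays A. In a completely mixed equilibrium, Ben must be indifferent between A and B.
Ben's expected payoff from A is 13p + 5(1−p); from B it is 10p + 19(1−p).
Setting these equal: 8p + 5 = −9p + 19, so p = 14/17.
Therefore Anna plays B with probability 1 − 14/17 = 3/17.

3/17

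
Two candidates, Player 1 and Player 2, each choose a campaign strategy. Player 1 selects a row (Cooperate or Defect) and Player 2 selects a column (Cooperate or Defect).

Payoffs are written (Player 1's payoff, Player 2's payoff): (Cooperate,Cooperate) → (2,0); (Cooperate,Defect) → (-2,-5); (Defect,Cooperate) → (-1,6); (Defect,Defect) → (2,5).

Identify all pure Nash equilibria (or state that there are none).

(Cooperate, Cooperate): Player 1 gets 2 ≥ -1 from Defect, and Player 2 gets 0 ≥ -5 from Defect — Nash equilibrium.
(Cooperate, Defect): Player 1 prefers Defect (2 > -2); Player 2 prefers Cooperate (0 > -5) — not an equilibrium.
(Defect, Cooperate): Player 1 prefers Cooperate (2 > -1) — not an equilibrium.
(Defect, Defect): Player 2 prefers Cooperate (6 > 5) — not an equilibrium.

(Cooperate, Cooperate)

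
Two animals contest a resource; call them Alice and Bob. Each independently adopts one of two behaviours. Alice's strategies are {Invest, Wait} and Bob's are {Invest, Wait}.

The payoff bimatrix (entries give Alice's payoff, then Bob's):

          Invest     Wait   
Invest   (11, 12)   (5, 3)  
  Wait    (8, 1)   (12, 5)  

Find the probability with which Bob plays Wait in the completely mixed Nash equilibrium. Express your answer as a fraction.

Let y be the probability that Bob plays Invest. In a completely mixed equilibrium, Alice must be indifferent between Invest and Wait.
Alice's expected payoff from Invest is 11y + 5(1−y); from Wait it is 8y + 12(1−y).
Setting these equal: 6y + 5 = −4y + 12, so y = 7/10.
Therefore Bob plays Wait with probability 1 − 7/10 = 3/10.

3/10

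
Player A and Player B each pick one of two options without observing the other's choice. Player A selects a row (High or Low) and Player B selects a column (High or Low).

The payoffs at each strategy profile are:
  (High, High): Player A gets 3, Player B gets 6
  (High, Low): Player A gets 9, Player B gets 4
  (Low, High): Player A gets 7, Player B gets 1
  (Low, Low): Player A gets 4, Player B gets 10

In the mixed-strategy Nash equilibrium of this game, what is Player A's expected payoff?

First find q, the probability Player B plays High, from Player A's indifference between High and Low: 3q + 9(1−q) = 7q + 4(1−q), giving q = 5/9.
Since Player A is indifferent in equilibrium, Player A's expected payoff equals the payoff from either row against (5/9, 4/9). Using High: 3(5/9) + 9(4/9) = 17/3.

17/3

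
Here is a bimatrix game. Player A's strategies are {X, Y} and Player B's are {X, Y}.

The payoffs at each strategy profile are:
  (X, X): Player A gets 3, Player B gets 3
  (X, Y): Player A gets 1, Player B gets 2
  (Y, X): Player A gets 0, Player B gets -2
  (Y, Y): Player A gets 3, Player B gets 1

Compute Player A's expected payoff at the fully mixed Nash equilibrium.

First find y, the probability Player B plays X, from Player A's indifference between X and Y: 3y + (1−y) = 3(1−y), giving y = 2/5.
Since Player A is indifferent in equilibrium, Player A's expected payoff equals the payoff from either row against (2/5, 3/5). Using X: 3(2/5) + (3/5) = 9/5.

9/5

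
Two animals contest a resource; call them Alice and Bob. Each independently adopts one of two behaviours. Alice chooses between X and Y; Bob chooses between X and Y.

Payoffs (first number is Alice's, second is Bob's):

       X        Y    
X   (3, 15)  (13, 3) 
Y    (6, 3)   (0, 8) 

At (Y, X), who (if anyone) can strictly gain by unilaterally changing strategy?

Bob

Alice at (Y, X) earns 6; deviating to X yields 3 — not better.
Bob earns 3; deviating to Y yields 8 — a strict improvement.
Only Bob has a strictly profitable deviation.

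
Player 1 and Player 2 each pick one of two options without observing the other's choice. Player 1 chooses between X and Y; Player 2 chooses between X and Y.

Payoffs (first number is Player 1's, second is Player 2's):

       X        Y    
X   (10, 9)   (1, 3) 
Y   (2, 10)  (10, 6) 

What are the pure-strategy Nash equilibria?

(X, X)

(X, X): Player 1 gets 10 ≥ 2 from Y, and Player 2 gets 9 ≥ 3 from Y — Nash equilibrium.
(X, Y): Player 1 prefers Y (10 > 1); Player 2 prefers X (9 > 3) — not an equilibrium.
(Y, X): Player 1 prefers X (10 > 2) — not an equilibrium.
(Y, Y): Player 2 prefers X (10 > 6) — not an equilibrium.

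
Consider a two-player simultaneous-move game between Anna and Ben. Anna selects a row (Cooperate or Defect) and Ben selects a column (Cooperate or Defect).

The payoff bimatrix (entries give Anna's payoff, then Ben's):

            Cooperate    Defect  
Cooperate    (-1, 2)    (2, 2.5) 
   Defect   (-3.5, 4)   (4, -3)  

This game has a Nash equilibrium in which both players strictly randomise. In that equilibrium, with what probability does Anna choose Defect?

Let p be the probability that Anna plays Cooperate. In a completely mixed equilibrium, Ben must be indifferent between Cooperate and Defect.
Ben's expected payoff from Cooperate is 2p + 4(1−p); from Defect it is 2.5p − 3(1−p).
Setting these equal: −2p + 4 = 5.5p − 3, so p = 14/15.
Therefore Anna plays Defect with probability 1 − 14/15 = 1/15.

1/15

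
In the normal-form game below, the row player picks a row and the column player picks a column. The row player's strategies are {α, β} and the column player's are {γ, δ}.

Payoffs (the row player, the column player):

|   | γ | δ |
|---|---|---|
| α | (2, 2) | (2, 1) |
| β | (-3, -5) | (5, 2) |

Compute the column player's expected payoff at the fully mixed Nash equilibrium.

First find p, the probability the row player plays α, from the column player's indifference between γ and δ: 2p − 5(1−p) = p + 2(1−p), giving p = 7/8.
Since the column player is indifferent in equilibrium, the column player's expected payoff equals the payoff from either column against (7/8, 1/8). Using γ: 2(7/8) − 5(1/8) = 9/8.

9/8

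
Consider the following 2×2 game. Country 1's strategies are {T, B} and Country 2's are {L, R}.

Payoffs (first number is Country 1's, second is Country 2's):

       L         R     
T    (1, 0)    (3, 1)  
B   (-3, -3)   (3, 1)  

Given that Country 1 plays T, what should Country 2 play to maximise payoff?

Against T, Country 2 earns 0 from L and 1 from R.
So R is the best response.

R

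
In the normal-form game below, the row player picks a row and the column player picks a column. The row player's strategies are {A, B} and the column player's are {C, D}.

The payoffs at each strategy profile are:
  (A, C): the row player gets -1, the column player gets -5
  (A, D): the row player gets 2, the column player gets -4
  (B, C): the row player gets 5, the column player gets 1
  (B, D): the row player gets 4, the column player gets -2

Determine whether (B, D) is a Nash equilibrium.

At (B, D), the row player earns 4; switching to A would give 2, so the row player has no profitable deviation.
The column player earns -2; switching to C would give 1, so the column player would deviate.
Since at least one player can profitably deviate, this is not a Nash equilibrium.

No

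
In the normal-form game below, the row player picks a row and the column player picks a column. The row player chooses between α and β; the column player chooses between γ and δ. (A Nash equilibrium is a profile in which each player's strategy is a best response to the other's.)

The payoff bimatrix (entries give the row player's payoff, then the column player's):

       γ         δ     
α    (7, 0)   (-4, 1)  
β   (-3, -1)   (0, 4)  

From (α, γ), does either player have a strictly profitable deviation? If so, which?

The row player at (α, γ) earns 7; deviating to β yields -3 — not better.
The column player earns 0; deviating to δ yields 1 — a strict improvement.
Only the column player has a strictly profitable deviation.

The column player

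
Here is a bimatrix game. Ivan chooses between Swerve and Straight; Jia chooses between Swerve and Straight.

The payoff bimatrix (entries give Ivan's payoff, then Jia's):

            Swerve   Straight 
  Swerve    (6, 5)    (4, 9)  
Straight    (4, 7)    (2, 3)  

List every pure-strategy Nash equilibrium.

(Swerve, Swerve): Jia prefers Straight (9 > 5) — not an equilibrium.
(Swerve, Straight): Ivan gets 4 ≥ 2 from Straight, and Jia gets 9 ≥ 5 from Swerve — Nash equilibrium.
(Straight, Swerve): Ivan prefers Swerve (6 > 4) — not an equilibrium.
(Straight, Straight): Ivan prefers Swerve (4 > 2); Jia prefers Swerve (7 > 3) — not an equilibrium.

(Swerve, Straight)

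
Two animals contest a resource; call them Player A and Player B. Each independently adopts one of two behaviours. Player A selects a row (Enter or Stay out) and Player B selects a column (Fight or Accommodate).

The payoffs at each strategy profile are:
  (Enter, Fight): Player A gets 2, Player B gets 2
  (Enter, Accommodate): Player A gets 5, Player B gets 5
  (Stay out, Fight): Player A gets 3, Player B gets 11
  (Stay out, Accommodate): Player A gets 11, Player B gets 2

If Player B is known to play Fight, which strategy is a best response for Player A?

Against Fight, Player A earns 2 from Enter and 3 from Stay out.
So Stay out is the best response.

Stay out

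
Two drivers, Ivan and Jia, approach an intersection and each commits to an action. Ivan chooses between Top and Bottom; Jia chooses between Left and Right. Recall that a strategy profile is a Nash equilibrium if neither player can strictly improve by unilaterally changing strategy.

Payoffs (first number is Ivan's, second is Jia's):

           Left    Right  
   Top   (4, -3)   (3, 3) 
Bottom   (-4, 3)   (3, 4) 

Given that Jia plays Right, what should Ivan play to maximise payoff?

Against Right, Ivan earns 3 from Top and 3 from Bottom.
So either strategy is a best response.

either — both Top and Bottom are best responses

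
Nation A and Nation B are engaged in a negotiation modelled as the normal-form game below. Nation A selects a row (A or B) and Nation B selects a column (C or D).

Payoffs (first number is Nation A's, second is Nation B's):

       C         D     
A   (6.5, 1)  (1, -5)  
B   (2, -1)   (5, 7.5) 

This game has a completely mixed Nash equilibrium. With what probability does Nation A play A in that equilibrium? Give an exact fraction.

17/29

Let p be the probability that Nation A plays A. In a completely mixed equilibrium, Nation B must be indifferent between C and D.
Nation B's expected payoff from C is p − (1−p); from D it is −5p + 7.5(1−p).
Setting these equal: 2p − 1 = −12.5p + 7.5, so p = 17/29.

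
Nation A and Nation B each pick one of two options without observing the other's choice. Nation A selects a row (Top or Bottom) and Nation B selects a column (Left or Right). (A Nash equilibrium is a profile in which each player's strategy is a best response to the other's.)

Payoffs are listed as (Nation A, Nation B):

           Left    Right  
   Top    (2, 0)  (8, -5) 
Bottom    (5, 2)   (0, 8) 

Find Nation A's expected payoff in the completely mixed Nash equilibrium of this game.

First find y, the probability Nation B plays Left, from Nation A's indifference between Top and Bottom: 2y + 8(1−y) = 5y, giving y = 8/11.
Since Nation A is indifferent in equilibrium, Nation A's expected payoff equals the payoff from either row against (8/11, 3/11). Using Top: 2(8/11) + 8(3/11) = 40/11.

40/11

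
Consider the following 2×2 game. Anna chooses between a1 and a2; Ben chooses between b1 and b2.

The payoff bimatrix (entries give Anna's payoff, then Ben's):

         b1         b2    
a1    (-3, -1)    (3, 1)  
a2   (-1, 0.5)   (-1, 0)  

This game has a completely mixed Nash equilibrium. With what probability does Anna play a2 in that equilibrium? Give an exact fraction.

4/5

Let r be the probability that Anna plays a1. In a completely mixed equilibrium, Ben must be indifferent between b1 and b2.
Ben's expected payoff from b1 is −r + 0.5(1−r); from b2 it is r.
Setting these equal: −1.5r + 0.5 = r, so r = 1/5.
Therefore Anna plays a2 with probability 1 − 1/5 = 4/5.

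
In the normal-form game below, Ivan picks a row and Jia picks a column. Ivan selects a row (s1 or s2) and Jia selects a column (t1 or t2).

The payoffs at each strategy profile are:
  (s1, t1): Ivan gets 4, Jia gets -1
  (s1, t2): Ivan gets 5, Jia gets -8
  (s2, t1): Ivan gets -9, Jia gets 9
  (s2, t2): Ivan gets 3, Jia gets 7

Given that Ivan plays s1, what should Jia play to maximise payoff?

Against s1, Jia earns -1 from t1 and -8 from t2.
So t1 is the best response.

t1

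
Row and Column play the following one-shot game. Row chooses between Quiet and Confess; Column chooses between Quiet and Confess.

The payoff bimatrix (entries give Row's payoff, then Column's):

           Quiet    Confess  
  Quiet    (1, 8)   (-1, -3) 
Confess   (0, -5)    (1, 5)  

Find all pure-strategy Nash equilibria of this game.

(Quiet, Quiet) and (Confess, Confess)

(Quiet, Quiet): Row gets 1 ≥ 0 from Confess, and Column gets 8 ≥ -3 from Confess — Nash equilibrium.
(Quiet, Confess): Row prefers Confess (1 > -1); Column prefers Quiet (8 > -3) — not an equilibrium.
(Confess, Quiet): Row prefers Quiet (1 > 0); Column prefers Confess (5 > -5) — not an equilibrium.
(Confess, Confess): Row gets 1 ≥ -1 from Quiet, and Column gets 5 ≥ -5 from Quiet — Nash equilibrium.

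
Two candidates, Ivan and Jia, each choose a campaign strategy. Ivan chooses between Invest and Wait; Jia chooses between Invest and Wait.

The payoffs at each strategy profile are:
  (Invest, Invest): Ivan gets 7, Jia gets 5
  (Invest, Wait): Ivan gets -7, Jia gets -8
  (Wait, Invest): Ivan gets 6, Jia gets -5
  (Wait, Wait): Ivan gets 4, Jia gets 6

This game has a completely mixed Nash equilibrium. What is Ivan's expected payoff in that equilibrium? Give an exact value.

First find y, the probability Jia plays Invest, from Ivan's indifference between Invest and Wait: 7y − 7(1−y) = 6y + 4(1−y), giving y = 11/12.
Since Ivan is indifferent in equilibrium, Ivan's expected payoff equals the payoff from either row against (11/12, 1/12). Using Invest: 7(11/12) − 7(1/12) = 35/6.

35/6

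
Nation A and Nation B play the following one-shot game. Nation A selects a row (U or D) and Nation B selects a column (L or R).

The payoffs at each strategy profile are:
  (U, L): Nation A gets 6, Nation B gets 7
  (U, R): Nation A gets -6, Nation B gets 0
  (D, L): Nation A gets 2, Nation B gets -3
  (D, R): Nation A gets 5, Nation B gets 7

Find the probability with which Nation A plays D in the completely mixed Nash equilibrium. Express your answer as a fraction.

Let x be the probability that Nation A plays U. In a completely mixed equilibrium, Nation B must be indifferent between L and R.
Nation B's expected payoff from L is 7x − 3(1−x); from R it is 7(1−x).
Setting these equal: 10x − 3 = −7x + 7, so x = 10/17.
Therefore Nation A plays D with probability 1 − 10/17 = 7/17.

7/17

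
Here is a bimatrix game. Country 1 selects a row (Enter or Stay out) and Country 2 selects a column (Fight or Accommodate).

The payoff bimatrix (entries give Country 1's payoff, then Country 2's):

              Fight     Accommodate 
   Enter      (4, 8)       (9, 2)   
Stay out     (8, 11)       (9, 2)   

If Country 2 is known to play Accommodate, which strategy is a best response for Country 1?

Against Accommodate, Country 1 earns 9 from Enter and 9 from Stay out.
So either strategy is a best response.

either — both Enter and Stay out are best responses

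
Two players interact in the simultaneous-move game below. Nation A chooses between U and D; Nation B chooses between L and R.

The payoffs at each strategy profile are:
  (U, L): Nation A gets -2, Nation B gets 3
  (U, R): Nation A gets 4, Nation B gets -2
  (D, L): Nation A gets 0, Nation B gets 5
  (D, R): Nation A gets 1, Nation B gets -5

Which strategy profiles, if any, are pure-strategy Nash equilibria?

(U, L): Nation A prefers D (0 > -2) — not an equilibrium.
(U, R): Nation B prefers L (3 > -2) — not an equilibrium.
(D, L): Nation A gets 0 ≥ -2 from U, and Nation B gets 5 ≥ -5 from R — Nash equilibrium.
(D, R): Nation A prefers U (4 > 1); Nation B prefers L (5 > -5) — not an equilibrium.

(D, L)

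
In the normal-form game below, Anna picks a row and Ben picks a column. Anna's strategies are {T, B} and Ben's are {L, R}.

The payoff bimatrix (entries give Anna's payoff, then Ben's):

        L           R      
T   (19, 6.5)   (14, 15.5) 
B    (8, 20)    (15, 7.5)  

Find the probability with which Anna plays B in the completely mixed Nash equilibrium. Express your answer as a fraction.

18/43

Let r be the probability that Anna plays T. In a completely mixed equilibrium, Ben must be indifferent between L and R.
Ben's expected payoff from L is 6.5r + 20(1−r); from R it is 15.5r + 7.5(1−r).
Setting these equal: −13.5r + 20 = 8r + 7.5, so r = 25/43.
Therefore Anna plays B with probability 1 − 25/43 = 18/43.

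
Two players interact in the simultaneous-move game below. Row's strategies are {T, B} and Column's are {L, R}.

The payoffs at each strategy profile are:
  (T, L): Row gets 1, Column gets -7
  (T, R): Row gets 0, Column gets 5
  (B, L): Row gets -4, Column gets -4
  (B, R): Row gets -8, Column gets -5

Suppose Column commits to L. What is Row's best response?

T

Against L, Row earns 1 from T and -4 from B.
So T is the best response.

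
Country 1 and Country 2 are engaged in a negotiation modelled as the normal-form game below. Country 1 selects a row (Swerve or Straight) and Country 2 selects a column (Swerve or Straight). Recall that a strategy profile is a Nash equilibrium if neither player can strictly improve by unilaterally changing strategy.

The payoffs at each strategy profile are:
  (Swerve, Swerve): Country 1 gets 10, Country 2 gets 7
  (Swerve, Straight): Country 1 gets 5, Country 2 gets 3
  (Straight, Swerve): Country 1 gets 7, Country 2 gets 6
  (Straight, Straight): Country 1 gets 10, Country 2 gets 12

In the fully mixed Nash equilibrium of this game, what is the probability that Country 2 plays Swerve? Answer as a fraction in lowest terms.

5/8

Let y be the probability that Country 2 plays Swerve. In a completely mixed equilibrium, Country 1 must be indifferent between Swerve and Straight.
Country 1's expected payoff from Swerve is 10y + 5(1−y); from Straight it is 7y + 10(1−y).
Setting these equal: 5y + 5 = −3y + 10, so y = 5/8.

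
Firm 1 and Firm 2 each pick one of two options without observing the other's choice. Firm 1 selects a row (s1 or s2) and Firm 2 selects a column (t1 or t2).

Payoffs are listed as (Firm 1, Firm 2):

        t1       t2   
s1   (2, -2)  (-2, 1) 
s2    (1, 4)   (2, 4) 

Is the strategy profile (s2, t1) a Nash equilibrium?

At (s2, t1), Firm 1 earns 1; switching to s1 would give 2, so Firm 1 would deviate.
Firm 2 earns 4; switching to t2 would give 4, so Firm 2 has no profitable deviation.
Since at least one player can profitably deviate, this is not a Nash equilibrium.

No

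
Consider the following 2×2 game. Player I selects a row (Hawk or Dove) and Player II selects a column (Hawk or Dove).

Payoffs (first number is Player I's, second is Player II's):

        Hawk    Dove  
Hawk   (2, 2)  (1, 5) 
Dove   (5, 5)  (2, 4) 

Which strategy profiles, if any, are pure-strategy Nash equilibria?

(Hawk, Hawk): Player I prefers Dove (5 > 2); Player II prefers Dove (5 > 2) — not an equilibrium.
(Hawk, Dove): Player I prefers Dove (2 > 1) — not an equilibrium.
(Dove, Hawk): Player I gets 5 ≥ 2 from Hawk, and Player II gets 5 ≥ 4 from Dove — Nash equilibrium.
(Dove, Dove): Player II prefers Hawk (5 > 4) — not an equilibrium.

(Dove, Hawk)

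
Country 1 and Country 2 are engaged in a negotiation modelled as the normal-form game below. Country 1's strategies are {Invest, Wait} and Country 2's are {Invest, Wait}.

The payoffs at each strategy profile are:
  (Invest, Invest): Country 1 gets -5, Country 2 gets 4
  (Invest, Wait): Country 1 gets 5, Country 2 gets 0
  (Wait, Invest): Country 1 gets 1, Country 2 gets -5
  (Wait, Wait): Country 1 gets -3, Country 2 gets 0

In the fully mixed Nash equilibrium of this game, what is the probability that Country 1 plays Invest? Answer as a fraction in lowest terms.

Let p be the probability that Country 1 plays Invest. In a completely mixed equilibrium, Country 2 must be indifferent between Invest and Wait.
Country 2's expected payoff from Invest is 4p − 5(1−p); from Wait it is 0.
Setting these equal: 9p − 5 = 0, so p = 5/9.

5/9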